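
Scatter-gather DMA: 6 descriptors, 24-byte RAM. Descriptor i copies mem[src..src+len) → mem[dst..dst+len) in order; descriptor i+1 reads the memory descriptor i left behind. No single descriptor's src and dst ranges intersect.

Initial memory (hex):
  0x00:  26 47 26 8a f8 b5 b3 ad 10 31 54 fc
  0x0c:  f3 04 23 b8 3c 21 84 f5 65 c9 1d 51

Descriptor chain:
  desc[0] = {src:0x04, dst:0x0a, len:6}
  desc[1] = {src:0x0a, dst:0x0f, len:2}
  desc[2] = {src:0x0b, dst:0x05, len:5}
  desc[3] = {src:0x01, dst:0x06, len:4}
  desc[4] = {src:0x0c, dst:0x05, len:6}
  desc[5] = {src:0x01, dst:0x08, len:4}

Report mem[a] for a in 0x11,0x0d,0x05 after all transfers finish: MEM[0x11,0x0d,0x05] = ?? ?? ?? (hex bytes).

#0 dst[0x0a+6] := {0xf8,0xb5,0xb3,0xad,0x10,0x31}
#1 dst[0x0f+2] := {0xf8,0xb5}
#2 dst[0x05+5] := {0xb5,0xb3,0xad,0x10,0xf8}
#3 dst[0x06+4] := {0x47,0x26,0x8a,0xf8}
#4 dst[0x05+6] := {0xb3,0xad,0x10,0xf8,0xb5,0x21}
#5 dst[0x08+4] := {0x47,0x26,0x8a,0xf8}
query mem[0x11]=0x21, mem[0x0d]=0xad, mem[0x05]=0xb3

MEM[0x11,0x0d,0x05] = 21 ad b3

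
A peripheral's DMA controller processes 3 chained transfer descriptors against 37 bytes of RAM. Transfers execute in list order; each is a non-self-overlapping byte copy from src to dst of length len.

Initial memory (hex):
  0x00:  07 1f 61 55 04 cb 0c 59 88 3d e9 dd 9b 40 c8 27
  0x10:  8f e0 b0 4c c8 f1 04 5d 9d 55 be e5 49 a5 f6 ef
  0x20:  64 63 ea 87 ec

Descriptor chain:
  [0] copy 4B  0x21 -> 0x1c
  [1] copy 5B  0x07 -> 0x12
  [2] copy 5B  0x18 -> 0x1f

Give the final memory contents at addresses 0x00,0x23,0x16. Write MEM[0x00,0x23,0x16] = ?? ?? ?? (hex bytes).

MEM[0x00,0x23,0x16] = 07 63 dd

[0] 0x21->0x1c len=4 : 63 ea 87 ec
[1] 0x07->0x12 len=5 : 59 88 3d e9 dd
[2] 0x18->0x1f len=5 : 9d 55 be e5 63
query mem[0x00]=0x07, mem[0x23]=0x63, mem[0x16]=0xdd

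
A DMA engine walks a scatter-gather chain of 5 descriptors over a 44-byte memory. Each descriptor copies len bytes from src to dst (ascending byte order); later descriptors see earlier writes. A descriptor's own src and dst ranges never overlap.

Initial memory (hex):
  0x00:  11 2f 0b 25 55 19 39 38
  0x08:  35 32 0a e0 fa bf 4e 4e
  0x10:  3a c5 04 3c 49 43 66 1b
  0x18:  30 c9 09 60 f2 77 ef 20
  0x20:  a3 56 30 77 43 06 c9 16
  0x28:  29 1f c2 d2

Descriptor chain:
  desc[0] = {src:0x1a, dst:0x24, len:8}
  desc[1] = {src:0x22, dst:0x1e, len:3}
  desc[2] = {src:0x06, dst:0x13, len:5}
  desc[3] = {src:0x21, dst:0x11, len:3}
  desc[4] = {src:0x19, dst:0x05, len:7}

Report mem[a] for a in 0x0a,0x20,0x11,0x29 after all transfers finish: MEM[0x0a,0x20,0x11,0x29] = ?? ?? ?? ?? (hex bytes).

MEM[0x0a,0x20,0x11,0x29] = 30 09 56 20

[0] 0x1a->0x24 len=8 : 09 60 f2 77 ef 20 a3 56
[1] 0x22->0x1e len=3 : 30 77 09
[2] 0x06->0x13 len=5 : 39 38 35 32 0a
[3] 0x21->0x11 len=3 : 56 30 77
[4] 0x19->0x05 len=7 : c9 09 60 f2 77 30 77
query mem[0x0a]=0x30, mem[0x20]=0x09, mem[0x11]=0x56, mem[0x29]=0x20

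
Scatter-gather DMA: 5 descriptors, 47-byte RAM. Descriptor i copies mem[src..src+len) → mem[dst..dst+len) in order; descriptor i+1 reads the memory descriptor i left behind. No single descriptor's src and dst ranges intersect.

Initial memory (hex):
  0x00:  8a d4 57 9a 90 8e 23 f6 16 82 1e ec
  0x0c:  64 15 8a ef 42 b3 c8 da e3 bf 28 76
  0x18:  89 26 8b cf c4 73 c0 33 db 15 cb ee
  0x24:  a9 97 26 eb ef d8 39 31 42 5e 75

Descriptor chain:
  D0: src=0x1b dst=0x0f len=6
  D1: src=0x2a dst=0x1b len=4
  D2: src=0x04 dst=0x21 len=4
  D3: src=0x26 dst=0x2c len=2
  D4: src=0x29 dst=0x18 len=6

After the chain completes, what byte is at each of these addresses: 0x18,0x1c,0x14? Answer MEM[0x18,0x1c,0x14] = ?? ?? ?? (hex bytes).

  after D0: wrote 6B at 0x0f = cfc473c033db
  after D1: wrote 4B at 0x1b = 3931425e
  after D2: wrote 4B at 0x21 = 908e23f6
  after D3: wrote 2B at 0x2c = 26eb
  after D4: wrote 6B at 0x18 = d8393126eb75
query mem[0x18]=0xd8, mem[0x1c]=0xeb, mem[0x14]=0xdb

MEM[0x18,0x1c,0x14] = d8 eb db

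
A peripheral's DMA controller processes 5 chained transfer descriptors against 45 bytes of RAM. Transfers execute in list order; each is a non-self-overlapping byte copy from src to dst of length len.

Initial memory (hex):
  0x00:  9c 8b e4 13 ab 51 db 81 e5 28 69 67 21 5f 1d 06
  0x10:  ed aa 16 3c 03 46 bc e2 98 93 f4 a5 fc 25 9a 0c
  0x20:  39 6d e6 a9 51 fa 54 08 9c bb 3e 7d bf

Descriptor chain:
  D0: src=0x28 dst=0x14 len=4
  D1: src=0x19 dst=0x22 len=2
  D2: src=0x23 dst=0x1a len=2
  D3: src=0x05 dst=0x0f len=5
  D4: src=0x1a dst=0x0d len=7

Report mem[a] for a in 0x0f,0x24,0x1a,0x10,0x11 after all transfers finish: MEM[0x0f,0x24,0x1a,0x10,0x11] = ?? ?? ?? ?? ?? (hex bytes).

MEM[0x0f,0x24,0x1a,0x10,0x11] = fc 51 f4 25 9a

[0] 0x28->0x14 len=4 : 9c bb 3e 7d
[1] 0x19->0x22 len=2 : 93 f4
[2] 0x23->0x1a len=2 : f4 51
[3] 0x05->0x0f len=5 : 51 db 81 e5 28
[4] 0x1a->0x0d len=7 : f4 51 fc 25 9a 0c 39
query mem[0x0f]=0xfc, mem[0x24]=0x51, mem[0x1a]=0xf4, mem[0x10]=0x25, mem[0x11]=0x9a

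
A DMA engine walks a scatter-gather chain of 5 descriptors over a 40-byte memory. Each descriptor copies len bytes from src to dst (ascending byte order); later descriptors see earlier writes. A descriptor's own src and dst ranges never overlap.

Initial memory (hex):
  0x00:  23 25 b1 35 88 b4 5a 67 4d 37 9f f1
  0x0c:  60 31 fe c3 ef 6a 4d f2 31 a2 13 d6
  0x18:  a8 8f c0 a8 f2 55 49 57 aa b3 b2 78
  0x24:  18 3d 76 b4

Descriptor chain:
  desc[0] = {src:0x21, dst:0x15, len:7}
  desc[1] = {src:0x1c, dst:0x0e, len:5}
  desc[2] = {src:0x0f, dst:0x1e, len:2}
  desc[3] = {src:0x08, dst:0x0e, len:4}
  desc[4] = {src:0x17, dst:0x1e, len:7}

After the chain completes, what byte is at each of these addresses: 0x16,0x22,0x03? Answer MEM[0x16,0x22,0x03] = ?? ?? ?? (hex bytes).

#0 dst[0x15+7] := {0xb3,0xb2,0x78,0x18,0x3d,0x76,0xb4}
#1 dst[0x0e+5] := {0xf2,0x55,0x49,0x57,0xaa}
#2 dst[0x1e+2] := {0x55,0x49}
#3 dst[0x0e+4] := {0x4d,0x37,0x9f,0xf1}
#4 dst[0x1e+7] := {0x78,0x18,0x3d,0x76,0xb4,0xf2,0x55}
query mem[0x16]=0xb2, mem[0x22]=0xb4, mem[0x03]=0x35

MEM[0x16,0x22,0x03] = b2 b4 35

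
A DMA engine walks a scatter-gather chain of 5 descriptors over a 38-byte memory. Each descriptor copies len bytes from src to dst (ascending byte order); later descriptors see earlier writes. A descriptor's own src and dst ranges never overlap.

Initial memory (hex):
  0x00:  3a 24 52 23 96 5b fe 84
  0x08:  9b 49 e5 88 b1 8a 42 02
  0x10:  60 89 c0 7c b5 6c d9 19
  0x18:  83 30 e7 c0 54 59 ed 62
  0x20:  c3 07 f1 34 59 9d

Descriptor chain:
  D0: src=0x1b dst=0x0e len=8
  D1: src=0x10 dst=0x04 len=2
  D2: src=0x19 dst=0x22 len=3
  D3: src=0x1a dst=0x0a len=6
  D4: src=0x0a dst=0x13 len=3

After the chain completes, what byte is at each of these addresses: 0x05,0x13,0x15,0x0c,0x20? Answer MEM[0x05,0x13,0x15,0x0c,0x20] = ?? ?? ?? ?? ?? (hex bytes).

[0] 0x1b->0x0e len=8 : c0 54 59 ed 62 c3 07 f1
[1] 0x10->0x04 len=2 : 59 ed
[2] 0x19->0x22 len=3 : 30 e7 c0
[3] 0x1a->0x0a len=6 : e7 c0 54 59 ed 62
[4] 0x0a->0x13 len=3 : e7 c0 54
query mem[0x05]=0xed, mem[0x13]=0xe7, mem[0x15]=0x54, mem[0x0c]=0x54, mem[0x20]=0xc3

MEM[0x05,0x13,0x15,0x0c,0x20] = ed e7 54 54 c3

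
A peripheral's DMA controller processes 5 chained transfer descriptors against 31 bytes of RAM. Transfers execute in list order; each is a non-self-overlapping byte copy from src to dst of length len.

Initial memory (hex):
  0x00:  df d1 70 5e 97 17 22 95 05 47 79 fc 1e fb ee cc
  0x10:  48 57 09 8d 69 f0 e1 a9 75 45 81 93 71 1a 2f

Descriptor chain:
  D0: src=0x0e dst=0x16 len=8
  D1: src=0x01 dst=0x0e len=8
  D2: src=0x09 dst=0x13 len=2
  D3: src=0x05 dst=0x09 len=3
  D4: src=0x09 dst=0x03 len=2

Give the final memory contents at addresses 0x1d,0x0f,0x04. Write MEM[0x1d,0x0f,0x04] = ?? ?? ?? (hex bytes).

MEM[0x1d,0x0f,0x04] = f0 70 22

  after D0: wrote 8B at 0x16 = eecc4857098d69f0
  after D1: wrote 8B at 0x0e = d1705e9717229505
  after D2: wrote 2B at 0x13 = 4779
  after D3: wrote 3B at 0x09 = 172295
  after D4: wrote 2B at 0x03 = 1722
query mem[0x1d]=0xf0, mem[0x0f]=0x70, mem[0x04]=0x22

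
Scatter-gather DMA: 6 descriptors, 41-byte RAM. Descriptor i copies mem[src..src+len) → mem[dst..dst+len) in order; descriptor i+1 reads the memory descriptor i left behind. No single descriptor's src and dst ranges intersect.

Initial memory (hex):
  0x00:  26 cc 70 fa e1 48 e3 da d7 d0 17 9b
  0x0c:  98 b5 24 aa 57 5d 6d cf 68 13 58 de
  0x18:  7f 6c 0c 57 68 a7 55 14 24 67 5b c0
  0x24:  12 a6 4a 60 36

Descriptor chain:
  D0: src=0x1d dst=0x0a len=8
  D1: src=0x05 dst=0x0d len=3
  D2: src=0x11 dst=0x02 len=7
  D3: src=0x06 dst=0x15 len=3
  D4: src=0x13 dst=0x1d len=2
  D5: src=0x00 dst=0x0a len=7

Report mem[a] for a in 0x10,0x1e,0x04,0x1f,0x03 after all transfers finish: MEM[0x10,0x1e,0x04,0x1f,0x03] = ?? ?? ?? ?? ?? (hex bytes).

#0 dst[0x0a+8] := {0xa7,0x55,0x14,0x24,0x67,0x5b,0xc0,0x12}
#1 dst[0x0d+3] := {0x48,0xe3,0xda}
#2 dst[0x02+7] := {0x12,0x6d,0xcf,0x68,0x13,0x58,0xde}
#3 dst[0x15+3] := {0x13,0x58,0xde}
#4 dst[0x1d+2] := {0xcf,0x68}
#5 dst[0x0a+7] := {0x26,0xcc,0x12,0x6d,0xcf,0x68,0x13}
query mem[0x10]=0x13, mem[0x1e]=0x68, mem[0x04]=0xcf, mem[0x1f]=0x14, mem[0x03]=0x6d

MEM[0x10,0x1e,0x04,0x1f,0x03] = 13 68 cf 14 6d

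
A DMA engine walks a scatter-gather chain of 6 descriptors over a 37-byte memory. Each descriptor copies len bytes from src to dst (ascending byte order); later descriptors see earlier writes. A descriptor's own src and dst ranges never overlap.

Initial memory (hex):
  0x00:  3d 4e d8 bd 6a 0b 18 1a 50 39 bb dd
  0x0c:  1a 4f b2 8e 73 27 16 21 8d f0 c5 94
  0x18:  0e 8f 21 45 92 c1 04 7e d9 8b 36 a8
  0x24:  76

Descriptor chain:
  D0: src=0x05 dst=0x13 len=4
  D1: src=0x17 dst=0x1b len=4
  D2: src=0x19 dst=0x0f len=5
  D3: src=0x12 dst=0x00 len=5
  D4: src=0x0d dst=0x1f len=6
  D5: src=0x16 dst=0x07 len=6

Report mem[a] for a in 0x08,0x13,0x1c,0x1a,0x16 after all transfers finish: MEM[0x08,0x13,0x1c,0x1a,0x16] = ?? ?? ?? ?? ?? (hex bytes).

[0] 0x05->0x13 len=4 : 0b 18 1a 50
[1] 0x17->0x1b len=4 : 94 0e 8f 21
[2] 0x19->0x0f len=5 : 8f 21 94 0e 8f
[3] 0x12->0x00 len=5 : 0e 8f 18 1a 50
[4] 0x0d->0x1f len=6 : 4f b2 8f 21 94 0e
[5] 0x16->0x07 len=6 : 50 94 0e 8f 21 94
query mem[0x08]=0x94, mem[0x13]=0x8f, mem[0x1c]=0x0e, mem[0x1a]=0x21, mem[0x16]=0x50

MEM[0x08,0x13,0x1c,0x1a,0x16] = 94 8f 0e 21 50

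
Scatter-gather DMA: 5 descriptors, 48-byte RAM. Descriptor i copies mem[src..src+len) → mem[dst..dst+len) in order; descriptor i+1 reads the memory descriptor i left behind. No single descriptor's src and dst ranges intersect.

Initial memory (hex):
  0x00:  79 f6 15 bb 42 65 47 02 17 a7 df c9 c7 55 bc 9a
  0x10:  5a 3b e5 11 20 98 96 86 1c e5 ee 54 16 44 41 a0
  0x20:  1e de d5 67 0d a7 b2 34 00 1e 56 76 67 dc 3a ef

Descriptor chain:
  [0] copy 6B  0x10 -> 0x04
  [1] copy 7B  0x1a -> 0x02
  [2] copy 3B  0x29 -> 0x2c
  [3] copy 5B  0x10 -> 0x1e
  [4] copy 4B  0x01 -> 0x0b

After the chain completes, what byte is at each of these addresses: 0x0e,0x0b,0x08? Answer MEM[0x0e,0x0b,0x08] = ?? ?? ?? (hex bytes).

MEM[0x0e,0x0b,0x08] = 16 f6 1e

D0: mem[0x04..0x09] <- [5a 3b e5 11 20 98]
D1: mem[0x02..0x08] <- [ee 54 16 44 41 a0 1e]
D2: mem[0x2c..0x2e] <- [1e 56 76]
D3: mem[0x1e..0x22] <- [5a 3b e5 11 20]
D4: mem[0x0b..0x0e] <- [f6 ee 54 16]
query mem[0x0e]=0x16, mem[0x0b]=0xf6, mem[0x08]=0x1e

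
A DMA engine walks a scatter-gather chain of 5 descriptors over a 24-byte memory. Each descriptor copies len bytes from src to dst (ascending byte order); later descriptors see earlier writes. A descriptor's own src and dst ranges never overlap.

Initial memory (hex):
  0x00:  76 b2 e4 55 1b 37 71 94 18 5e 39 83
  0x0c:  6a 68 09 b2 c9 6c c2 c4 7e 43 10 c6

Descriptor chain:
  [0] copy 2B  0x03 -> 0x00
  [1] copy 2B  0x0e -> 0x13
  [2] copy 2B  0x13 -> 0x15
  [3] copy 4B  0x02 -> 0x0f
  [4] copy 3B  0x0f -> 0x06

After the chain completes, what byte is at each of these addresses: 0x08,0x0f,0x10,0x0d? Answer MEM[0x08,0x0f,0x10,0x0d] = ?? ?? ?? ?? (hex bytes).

MEM[0x08,0x0f,0x10,0x0d] = 1b e4 55 68

[0] 0x03->0x00 len=2 : 55 1b
[1] 0x0e->0x13 len=2 : 09 b2
[2] 0x13->0x15 len=2 : 09 b2
[3] 0x02->0x0f len=4 : e4 55 1b 37
[4] 0x0f->0x06 len=3 : e4 55 1b
query mem[0x08]=0x1b, mem[0x0f]=0xe4, mem[0x10]=0x55, mem[0x0d]=0x68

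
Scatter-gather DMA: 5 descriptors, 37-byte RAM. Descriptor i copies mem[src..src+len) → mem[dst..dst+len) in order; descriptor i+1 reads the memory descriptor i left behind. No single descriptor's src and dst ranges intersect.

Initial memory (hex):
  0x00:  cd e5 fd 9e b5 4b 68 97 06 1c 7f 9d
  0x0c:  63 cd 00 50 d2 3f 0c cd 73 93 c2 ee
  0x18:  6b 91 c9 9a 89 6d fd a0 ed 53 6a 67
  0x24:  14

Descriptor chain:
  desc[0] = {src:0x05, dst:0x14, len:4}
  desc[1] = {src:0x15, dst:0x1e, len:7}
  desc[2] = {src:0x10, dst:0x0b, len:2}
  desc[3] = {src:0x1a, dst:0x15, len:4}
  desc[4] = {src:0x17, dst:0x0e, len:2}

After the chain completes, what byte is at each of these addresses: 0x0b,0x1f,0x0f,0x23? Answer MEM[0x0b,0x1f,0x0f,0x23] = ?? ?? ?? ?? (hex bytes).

MEM[0x0b,0x1f,0x0f,0x23] = d2 97 6d c9

#0 dst[0x14+4] := {0x4b,0x68,0x97,0x06}
#1 dst[0x1e+7] := {0x68,0x97,0x06,0x6b,0x91,0xc9,0x9a}
#2 dst[0x0b+2] := {0xd2,0x3f}
#3 dst[0x15+4] := {0xc9,0x9a,0x89,0x6d}
#4 dst[0x0e+2] := {0x89,0x6d}
query mem[0x0b]=0xd2, mem[0x1f]=0x97, mem[0x0f]=0x6d, mem[0x23]=0xc9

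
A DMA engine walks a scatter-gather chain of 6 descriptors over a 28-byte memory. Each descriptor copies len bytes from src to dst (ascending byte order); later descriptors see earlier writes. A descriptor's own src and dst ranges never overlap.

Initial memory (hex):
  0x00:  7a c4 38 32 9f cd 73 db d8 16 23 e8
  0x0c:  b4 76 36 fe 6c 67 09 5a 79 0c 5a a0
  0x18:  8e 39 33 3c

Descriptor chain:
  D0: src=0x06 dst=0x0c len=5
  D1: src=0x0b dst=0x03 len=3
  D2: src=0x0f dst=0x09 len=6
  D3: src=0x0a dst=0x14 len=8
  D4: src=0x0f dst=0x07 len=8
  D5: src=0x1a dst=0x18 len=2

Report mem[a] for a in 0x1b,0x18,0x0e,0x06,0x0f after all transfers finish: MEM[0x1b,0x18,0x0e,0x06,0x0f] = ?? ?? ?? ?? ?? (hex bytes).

MEM[0x1b,0x18,0x0e,0x06,0x0f] = 67 23 09 73 16

[0] 0x06->0x0c len=5 : 73 db d8 16 23
[1] 0x0b->0x03 len=3 : e8 73 db
[2] 0x0f->0x09 len=6 : 16 23 67 09 5a 79
[3] 0x0a->0x14 len=8 : 23 67 09 5a 79 16 23 67
[4] 0x0f->0x07 len=8 : 16 23 67 09 5a 23 67 09
[5] 0x1a->0x18 len=2 : 23 67
query mem[0x1b]=0x67, mem[0x18]=0x23, mem[0x0e]=0x09, mem[0x06]=0x73, mem[0x0f]=0x16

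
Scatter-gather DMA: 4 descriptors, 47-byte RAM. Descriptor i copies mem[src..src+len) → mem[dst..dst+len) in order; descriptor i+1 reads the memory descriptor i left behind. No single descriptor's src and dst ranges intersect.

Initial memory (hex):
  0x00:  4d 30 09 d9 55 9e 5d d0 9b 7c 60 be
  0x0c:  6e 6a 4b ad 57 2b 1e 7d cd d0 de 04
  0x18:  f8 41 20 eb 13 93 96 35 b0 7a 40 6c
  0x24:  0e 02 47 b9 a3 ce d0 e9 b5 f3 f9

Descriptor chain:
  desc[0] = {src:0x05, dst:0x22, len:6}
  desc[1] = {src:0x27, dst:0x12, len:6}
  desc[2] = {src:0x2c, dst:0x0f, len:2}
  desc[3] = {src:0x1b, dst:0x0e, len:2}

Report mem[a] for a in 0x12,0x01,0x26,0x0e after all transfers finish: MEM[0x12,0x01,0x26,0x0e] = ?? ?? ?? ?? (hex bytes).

MEM[0x12,0x01,0x26,0x0e] = 60 30 7c eb

D0: mem[0x22..0x27] <- [9e 5d d0 9b 7c 60]
D1: mem[0x12..0x17] <- [60 a3 ce d0 e9 b5]
D2: mem[0x0f..0x10] <- [b5 f3]
D3: mem[0x0e..0x0f] <- [eb 13]
query mem[0x12]=0x60, mem[0x01]=0x30, mem[0x26]=0x7c, mem[0x0e]=0xeb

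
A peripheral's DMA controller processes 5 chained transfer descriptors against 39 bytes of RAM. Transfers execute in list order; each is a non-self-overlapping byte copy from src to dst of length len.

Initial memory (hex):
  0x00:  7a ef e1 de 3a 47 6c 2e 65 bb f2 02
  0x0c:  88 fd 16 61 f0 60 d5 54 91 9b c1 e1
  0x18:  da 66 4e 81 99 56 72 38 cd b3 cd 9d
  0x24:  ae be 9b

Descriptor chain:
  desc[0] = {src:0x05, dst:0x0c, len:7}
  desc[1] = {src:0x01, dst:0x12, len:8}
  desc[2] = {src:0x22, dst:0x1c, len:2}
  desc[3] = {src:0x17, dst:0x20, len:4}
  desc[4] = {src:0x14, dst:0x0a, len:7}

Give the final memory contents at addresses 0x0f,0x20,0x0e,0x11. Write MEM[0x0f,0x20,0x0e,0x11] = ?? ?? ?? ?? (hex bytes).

  after D0: wrote 7B at 0x0c = 476c2e65bbf202
  after D1: wrote 8B at 0x12 = efe1de3a476c2e65
  after D2: wrote 2B at 0x1c = cd9d
  after D3: wrote 4B at 0x20 = 6c2e654e
  after D4: wrote 7B at 0x0a = de3a476c2e654e
query mem[0x0f]=0x65, mem[0x20]=0x6c, mem[0x0e]=0x2e, mem[0x11]=0xf2

MEM[0x0f,0x20,0x0e,0x11] = 65 6c 2e f2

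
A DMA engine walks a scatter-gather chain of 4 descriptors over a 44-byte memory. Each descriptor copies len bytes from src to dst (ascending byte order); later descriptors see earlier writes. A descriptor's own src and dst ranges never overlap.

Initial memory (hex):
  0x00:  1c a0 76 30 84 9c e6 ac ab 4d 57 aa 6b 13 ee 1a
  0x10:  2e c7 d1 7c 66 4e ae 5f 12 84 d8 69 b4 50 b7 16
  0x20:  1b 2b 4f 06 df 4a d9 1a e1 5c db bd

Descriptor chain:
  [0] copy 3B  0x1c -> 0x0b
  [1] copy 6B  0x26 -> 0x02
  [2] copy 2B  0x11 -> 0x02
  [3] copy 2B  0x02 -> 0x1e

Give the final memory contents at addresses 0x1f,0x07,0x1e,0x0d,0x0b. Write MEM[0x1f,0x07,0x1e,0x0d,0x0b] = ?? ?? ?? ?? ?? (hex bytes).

MEM[0x1f,0x07,0x1e,0x0d,0x0b] = d1 bd c7 b7 b4

[0] 0x1c->0x0b len=3 : b4 50 b7
[1] 0x26->0x02 len=6 : d9 1a e1 5c db bd
[2] 0x11->0x02 len=2 : c7 d1
[3] 0x02->0x1e len=2 : c7 d1
query mem[0x1f]=0xd1, mem[0x07]=0xbd, mem[0x1e]=0xc7, mem[0x0d]=0xb7, mem[0x0b]=0xb4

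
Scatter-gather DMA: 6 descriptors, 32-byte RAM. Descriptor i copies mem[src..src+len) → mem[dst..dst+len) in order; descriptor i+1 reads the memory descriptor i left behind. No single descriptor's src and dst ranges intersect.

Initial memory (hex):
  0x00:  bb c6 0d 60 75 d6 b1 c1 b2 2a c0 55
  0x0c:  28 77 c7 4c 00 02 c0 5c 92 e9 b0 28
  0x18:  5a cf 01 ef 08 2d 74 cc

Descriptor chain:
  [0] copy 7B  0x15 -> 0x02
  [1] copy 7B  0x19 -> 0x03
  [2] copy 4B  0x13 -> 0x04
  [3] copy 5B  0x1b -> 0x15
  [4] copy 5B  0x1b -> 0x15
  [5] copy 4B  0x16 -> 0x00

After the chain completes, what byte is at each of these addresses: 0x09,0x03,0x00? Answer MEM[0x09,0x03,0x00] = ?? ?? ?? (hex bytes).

MEM[0x09,0x03,0x00] = cc cc 08

D0: mem[0x02..0x08] <- [e9 b0 28 5a cf 01 ef]
D1: mem[0x03..0x09] <- [cf 01 ef 08 2d 74 cc]
D2: mem[0x04..0x07] <- [5c 92 e9 b0]
D3: mem[0x15..0x19] <- [ef 08 2d 74 cc]
D4: mem[0x15..0x19] <- [ef 08 2d 74 cc]
D5: mem[0x00..0x03] <- [08 2d 74 cc]
query mem[0x09]=0xcc, mem[0x03]=0xcc, mem[0x00]=0x08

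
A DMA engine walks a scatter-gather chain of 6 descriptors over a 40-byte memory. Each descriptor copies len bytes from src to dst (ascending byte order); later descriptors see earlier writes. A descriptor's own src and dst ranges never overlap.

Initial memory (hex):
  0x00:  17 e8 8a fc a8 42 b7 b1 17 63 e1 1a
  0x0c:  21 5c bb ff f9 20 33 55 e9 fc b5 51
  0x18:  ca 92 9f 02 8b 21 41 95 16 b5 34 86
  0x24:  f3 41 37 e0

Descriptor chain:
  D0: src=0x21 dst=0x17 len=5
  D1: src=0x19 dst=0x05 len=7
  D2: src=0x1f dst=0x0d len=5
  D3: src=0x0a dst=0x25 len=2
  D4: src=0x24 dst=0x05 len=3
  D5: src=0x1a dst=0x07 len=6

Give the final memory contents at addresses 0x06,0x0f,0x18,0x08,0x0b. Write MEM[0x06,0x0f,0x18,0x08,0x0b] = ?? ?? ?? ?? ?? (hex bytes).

D0: mem[0x17..0x1b] <- [b5 34 86 f3 41]
D1: mem[0x05..0x0b] <- [86 f3 41 8b 21 41 95]
D2: mem[0x0d..0x11] <- [95 16 b5 34 86]
D3: mem[0x25..0x26] <- [41 95]
D4: mem[0x05..0x07] <- [f3 41 95]
D5: mem[0x07..0x0c] <- [f3 41 8b 21 41 95]
query mem[0x06]=0x41, mem[0x0f]=0xb5, mem[0x18]=0x34, mem[0x08]=0x41, mem[0x0b]=0x41

MEM[0x06,0x0f,0x18,0x08,0x0b] = 41 b5 34 41 41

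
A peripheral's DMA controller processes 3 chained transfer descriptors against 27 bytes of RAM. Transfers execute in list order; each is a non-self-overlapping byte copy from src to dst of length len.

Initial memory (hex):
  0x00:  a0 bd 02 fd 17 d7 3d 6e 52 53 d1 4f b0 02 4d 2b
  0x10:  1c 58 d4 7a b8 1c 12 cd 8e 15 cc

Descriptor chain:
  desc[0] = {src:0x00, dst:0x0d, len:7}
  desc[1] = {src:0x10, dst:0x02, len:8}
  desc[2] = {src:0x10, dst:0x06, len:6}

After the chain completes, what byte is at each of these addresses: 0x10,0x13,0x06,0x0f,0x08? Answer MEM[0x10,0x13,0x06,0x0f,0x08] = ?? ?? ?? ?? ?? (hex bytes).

[0] 0x00->0x0d len=7 : a0 bd 02 fd 17 d7 3d
[1] 0x10->0x02 len=8 : fd 17 d7 3d b8 1c 12 cd
[2] 0x10->0x06 len=6 : fd 17 d7 3d b8 1c
query mem[0x10]=0xfd, mem[0x13]=0x3d, mem[0x06]=0xfd, mem[0x0f]=0x02, mem[0x08]=0xd7

MEM[0x10,0x13,0x06,0x0f,0x08] = fd 3d fd 02 d7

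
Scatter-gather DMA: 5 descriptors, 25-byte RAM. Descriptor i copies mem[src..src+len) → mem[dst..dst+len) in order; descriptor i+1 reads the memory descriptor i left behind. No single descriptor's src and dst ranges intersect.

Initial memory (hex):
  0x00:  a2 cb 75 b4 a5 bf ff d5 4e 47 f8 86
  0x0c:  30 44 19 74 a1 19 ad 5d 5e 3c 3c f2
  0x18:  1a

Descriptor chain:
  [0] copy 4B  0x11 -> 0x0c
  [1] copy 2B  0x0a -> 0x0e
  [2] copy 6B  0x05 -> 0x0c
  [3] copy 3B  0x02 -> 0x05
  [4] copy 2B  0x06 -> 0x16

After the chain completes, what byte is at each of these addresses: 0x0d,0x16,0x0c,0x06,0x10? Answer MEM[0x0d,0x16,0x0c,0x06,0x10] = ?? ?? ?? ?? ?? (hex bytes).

  after D0: wrote 4B at 0x0c = 19ad5d5e
  after D1: wrote 2B at 0x0e = f886
  after D2: wrote 6B at 0x0c = bfffd54e47f8
  after D3: wrote 3B at 0x05 = 75b4a5
  after D4: wrote 2B at 0x16 = b4a5
query mem[0x0d]=0xff, mem[0x16]=0xb4, mem[0x0c]=0xbf, mem[0x06]=0xb4, mem[0x10]=0x47

MEM[0x0d,0x16,0x0c,0x06,0x10] = ff b4 bf b4 47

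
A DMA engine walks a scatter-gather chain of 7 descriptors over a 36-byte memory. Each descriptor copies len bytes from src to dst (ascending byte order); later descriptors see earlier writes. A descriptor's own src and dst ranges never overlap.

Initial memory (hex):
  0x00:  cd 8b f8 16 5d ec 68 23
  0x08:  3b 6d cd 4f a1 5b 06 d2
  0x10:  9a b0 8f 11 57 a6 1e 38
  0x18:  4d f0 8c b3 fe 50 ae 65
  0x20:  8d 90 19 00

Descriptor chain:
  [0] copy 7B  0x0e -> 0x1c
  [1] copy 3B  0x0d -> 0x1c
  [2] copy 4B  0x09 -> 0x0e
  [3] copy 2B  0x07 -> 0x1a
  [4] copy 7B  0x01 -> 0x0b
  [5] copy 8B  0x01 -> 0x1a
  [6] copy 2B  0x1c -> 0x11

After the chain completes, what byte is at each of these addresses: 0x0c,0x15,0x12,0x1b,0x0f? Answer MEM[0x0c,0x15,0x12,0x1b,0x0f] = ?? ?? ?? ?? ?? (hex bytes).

MEM[0x0c,0x15,0x12,0x1b,0x0f] = f8 a6 5d f8 ec

D0: mem[0x1c..0x22] <- [06 d2 9a b0 8f 11 57]
D1: mem[0x1c..0x1e] <- [5b 06 d2]
D2: mem[0x0e..0x11] <- [6d cd 4f a1]
D3: mem[0x1a..0x1b] <- [23 3b]
D4: mem[0x0b..0x11] <- [8b f8 16 5d ec 68 23]
D5: mem[0x1a..0x21] <- [8b f8 16 5d ec 68 23 3b]
D6: mem[0x11..0x12] <- [16 5d]
query mem[0x0c]=0xf8, mem[0x15]=0xa6, mem[0x12]=0x5d, mem[0x1b]=0xf8, mem[0x0f]=0xec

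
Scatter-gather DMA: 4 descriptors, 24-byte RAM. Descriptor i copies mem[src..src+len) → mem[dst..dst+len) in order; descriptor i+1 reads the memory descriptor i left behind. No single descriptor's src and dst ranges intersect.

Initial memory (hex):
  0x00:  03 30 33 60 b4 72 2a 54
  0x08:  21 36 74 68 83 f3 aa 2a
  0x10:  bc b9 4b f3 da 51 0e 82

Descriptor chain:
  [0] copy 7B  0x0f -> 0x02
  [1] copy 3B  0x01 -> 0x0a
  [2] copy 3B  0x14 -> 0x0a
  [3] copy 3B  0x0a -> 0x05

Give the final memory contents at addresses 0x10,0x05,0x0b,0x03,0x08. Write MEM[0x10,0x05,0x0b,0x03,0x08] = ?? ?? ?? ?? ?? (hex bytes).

[0] 0x0f->0x02 len=7 : 2a bc b9 4b f3 da 51
[1] 0x01->0x0a len=3 : 30 2a bc
[2] 0x14->0x0a len=3 : da 51 0e
[3] 0x0a->0x05 len=3 : da 51 0e
query mem[0x10]=0xbc, mem[0x05]=0xda, mem[0x0b]=0x51, mem[0x03]=0xbc, mem[0x08]=0x51

MEM[0x10,0x05,0x0b,0x03,0x08] = bc da 51 bc 51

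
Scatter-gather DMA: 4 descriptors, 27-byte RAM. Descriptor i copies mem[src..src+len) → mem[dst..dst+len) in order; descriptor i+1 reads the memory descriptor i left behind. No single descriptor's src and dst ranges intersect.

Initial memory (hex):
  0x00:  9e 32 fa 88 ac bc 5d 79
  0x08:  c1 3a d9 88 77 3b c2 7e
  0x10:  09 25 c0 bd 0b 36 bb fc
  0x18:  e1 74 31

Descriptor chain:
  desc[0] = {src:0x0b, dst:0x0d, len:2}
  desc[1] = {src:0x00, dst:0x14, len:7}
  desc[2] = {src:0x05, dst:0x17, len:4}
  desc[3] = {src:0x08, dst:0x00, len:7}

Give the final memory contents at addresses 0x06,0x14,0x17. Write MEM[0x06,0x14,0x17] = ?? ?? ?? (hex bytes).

  after D0: wrote 2B at 0x0d = 8877
  after D1: wrote 7B at 0x14 = 9e32fa88acbc5d
  after D2: wrote 4B at 0x17 = bc5d79c1
  after D3: wrote 7B at 0x00 = c13ad988778877
query mem[0x06]=0x77, mem[0x14]=0x9e, mem[0x17]=0xbc

MEM[0x06,0x14,0x17] = 77 9e bc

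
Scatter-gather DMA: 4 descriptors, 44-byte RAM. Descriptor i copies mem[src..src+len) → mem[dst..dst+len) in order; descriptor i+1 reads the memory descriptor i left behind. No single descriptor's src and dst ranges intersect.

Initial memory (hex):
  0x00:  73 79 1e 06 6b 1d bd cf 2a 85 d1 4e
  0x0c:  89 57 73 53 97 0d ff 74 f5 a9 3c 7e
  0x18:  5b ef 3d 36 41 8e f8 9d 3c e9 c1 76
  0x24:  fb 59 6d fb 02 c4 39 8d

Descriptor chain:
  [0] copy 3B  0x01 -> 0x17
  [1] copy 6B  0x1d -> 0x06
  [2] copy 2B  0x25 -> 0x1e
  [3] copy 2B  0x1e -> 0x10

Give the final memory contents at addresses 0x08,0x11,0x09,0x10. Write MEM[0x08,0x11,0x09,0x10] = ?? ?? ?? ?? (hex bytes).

MEM[0x08,0x11,0x09,0x10] = 9d 6d 3c 59

  after D0: wrote 3B at 0x17 = 791e06
  after D1: wrote 6B at 0x06 = 8ef89d3ce9c1
  after D2: wrote 2B at 0x1e = 596d
  after D3: wrote 2B at 0x10 = 596d
query mem[0x08]=0x9d, mem[0x11]=0x6d, mem[0x09]=0x3c, mem[0x10]=0x59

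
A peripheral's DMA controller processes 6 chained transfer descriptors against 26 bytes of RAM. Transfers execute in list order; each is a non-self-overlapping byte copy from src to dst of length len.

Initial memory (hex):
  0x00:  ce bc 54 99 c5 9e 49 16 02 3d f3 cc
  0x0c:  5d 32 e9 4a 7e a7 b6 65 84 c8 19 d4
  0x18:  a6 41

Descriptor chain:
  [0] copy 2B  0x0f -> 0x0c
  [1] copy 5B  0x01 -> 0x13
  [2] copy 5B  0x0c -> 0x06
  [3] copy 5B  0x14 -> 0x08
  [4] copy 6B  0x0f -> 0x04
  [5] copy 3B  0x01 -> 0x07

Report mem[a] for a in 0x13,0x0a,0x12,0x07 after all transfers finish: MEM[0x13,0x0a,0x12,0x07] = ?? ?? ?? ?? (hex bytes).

MEM[0x13,0x0a,0x12,0x07] = bc c5 b6 bc

  after D0: wrote 2B at 0x0c = 4a7e
  after D1: wrote 5B at 0x13 = bc5499c59e
  after D2: wrote 5B at 0x06 = 4a7ee94a7e
  after D3: wrote 5B at 0x08 = 5499c59ea6
  after D4: wrote 6B at 0x04 = 4a7ea7b6bc54
  after D5: wrote 3B at 0x07 = bc5499
query mem[0x13]=0xbc, mem[0x0a]=0xc5, mem[0x12]=0xb6, mem[0x07]=0xbc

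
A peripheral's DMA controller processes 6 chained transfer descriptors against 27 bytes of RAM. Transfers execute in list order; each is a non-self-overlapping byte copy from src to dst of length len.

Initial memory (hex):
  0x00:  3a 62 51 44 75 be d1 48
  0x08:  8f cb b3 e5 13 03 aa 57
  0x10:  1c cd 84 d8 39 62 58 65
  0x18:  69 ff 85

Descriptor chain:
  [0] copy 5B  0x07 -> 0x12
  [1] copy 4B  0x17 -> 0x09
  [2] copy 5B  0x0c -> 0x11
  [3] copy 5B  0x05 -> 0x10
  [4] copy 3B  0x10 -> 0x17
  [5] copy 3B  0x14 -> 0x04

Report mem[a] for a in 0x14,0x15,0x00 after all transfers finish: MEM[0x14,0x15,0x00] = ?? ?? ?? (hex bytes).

#0 dst[0x12+5] := {0x48,0x8f,0xcb,0xb3,0xe5}
#1 dst[0x09+4] := {0x65,0x69,0xff,0x85}
#2 dst[0x11+5] := {0x85,0x03,0xaa,0x57,0x1c}
#3 dst[0x10+5] := {0xbe,0xd1,0x48,0x8f,0x65}
#4 dst[0x17+3] := {0xbe,0xd1,0x48}
#5 dst[0x04+3] := {0x65,0x1c,0xe5}
query mem[0x14]=0x65, mem[0x15]=0x1c, mem[0x00]=0x3a

MEM[0x14,0x15,0x00] = 65 1c 3a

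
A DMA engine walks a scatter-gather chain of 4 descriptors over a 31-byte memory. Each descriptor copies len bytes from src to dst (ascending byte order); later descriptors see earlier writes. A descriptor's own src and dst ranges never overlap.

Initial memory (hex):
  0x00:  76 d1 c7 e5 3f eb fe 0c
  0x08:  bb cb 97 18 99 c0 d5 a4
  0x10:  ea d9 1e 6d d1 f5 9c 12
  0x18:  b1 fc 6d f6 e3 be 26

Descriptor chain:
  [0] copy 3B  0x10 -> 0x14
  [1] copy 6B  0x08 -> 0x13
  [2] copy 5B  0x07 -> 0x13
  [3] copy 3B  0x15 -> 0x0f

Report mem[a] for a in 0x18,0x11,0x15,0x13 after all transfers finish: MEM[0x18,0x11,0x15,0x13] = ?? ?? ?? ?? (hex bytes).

MEM[0x18,0x11,0x15,0x13] = c0 18 cb 0c

[0] 0x10->0x14 len=3 : ea d9 1e
[1] 0x08->0x13 len=6 : bb cb 97 18 99 c0
[2] 0x07->0x13 len=5 : 0c bb cb 97 18
[3] 0x15->0x0f len=3 : cb 97 18
query mem[0x18]=0xc0, mem[0x11]=0x18, mem[0x15]=0xcb, mem[0x13]=0x0c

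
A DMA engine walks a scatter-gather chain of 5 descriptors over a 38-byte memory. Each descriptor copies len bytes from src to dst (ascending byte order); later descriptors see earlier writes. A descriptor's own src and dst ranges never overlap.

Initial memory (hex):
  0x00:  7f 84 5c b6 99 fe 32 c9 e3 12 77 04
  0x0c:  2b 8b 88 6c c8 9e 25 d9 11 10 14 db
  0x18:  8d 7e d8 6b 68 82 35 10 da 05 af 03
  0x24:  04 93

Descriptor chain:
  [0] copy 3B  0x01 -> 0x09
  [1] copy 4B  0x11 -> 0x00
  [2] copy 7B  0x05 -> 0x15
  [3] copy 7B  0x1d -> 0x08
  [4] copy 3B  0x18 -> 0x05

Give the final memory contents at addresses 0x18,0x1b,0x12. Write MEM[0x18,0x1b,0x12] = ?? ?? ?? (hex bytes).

MEM[0x18,0x1b,0x12] = e3 b6 25

#0 dst[0x09+3] := {0x84,0x5c,0xb6}
#1 dst[0x00+4] := {0x9e,0x25,0xd9,0x11}
#2 dst[0x15+7] := {0xfe,0x32,0xc9,0xe3,0x84,0x5c,0xb6}
#3 dst[0x08+7] := {0x82,0x35,0x10,0xda,0x05,0xaf,0x03}
#4 dst[0x05+3] := {0xe3,0x84,0x5c}
query mem[0x18]=0xe3, mem[0x1b]=0xb6, mem[0x12]=0x25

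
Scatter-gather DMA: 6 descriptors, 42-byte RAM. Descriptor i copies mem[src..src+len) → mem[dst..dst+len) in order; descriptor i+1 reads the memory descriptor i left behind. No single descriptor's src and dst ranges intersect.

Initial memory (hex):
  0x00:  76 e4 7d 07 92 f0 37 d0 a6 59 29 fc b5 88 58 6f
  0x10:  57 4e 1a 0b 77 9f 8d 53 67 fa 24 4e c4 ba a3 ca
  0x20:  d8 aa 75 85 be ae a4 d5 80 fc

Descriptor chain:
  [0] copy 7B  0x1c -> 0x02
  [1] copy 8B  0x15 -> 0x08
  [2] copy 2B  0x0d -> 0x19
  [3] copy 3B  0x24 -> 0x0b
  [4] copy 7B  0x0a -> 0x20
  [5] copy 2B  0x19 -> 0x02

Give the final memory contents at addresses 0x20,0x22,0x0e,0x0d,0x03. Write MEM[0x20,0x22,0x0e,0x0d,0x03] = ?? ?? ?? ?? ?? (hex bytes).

D0: mem[0x02..0x08] <- [c4 ba a3 ca d8 aa 75]
D1: mem[0x08..0x0f] <- [9f 8d 53 67 fa 24 4e c4]
D2: mem[0x19..0x1a] <- [24 4e]
D3: mem[0x0b..0x0d] <- [be ae a4]
D4: mem[0x20..0x26] <- [53 be ae a4 4e c4 57]
D5: mem[0x02..0x03] <- [24 4e]
query mem[0x20]=0x53, mem[0x22]=0xae, mem[0x0e]=0x4e, mem[0x0d]=0xa4, mem[0x03]=0x4e

MEM[0x20,0x22,0x0e,0x0d,0x03] = 53 ae 4e a4 4e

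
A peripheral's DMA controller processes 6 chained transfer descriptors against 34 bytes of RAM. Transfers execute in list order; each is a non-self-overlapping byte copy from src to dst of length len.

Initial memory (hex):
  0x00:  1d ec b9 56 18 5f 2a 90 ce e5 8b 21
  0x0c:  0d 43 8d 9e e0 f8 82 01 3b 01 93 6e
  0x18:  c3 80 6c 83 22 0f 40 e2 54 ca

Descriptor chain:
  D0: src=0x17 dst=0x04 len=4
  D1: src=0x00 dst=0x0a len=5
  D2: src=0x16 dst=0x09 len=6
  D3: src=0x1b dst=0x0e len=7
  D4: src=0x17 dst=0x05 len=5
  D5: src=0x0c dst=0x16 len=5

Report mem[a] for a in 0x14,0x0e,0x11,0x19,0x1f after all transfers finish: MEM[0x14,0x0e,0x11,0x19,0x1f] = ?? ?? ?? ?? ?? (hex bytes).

D0: mem[0x04..0x07] <- [6e c3 80 6c]
D1: mem[0x0a..0x0e] <- [1d ec b9 56 6e]
D2: mem[0x09..0x0e] <- [93 6e c3 80 6c 83]
D3: mem[0x0e..0x14] <- [83 22 0f 40 e2 54 ca]
D4: mem[0x05..0x09] <- [6e c3 80 6c 83]
D5: mem[0x16..0x1a] <- [80 6c 83 22 0f]
query mem[0x14]=0xca, mem[0x0e]=0x83, mem[0x11]=0x40, mem[0x19]=0x22, mem[0x1f]=0xe2

MEM[0x14,0x0e,0x11,0x19,0x1f] = ca 83 40 22 e2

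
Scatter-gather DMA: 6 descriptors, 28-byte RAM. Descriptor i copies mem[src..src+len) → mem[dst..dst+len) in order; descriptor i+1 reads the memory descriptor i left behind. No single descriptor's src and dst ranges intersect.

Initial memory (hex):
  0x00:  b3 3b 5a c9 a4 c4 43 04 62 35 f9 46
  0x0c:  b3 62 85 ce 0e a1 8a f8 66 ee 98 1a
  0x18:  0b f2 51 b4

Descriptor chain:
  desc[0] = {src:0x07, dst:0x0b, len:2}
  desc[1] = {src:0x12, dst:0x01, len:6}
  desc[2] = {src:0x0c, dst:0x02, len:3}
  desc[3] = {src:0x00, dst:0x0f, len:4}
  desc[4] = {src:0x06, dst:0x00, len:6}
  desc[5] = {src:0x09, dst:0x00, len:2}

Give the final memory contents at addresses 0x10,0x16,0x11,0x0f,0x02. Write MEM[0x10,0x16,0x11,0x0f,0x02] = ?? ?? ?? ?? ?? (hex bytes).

  after D0: wrote 2B at 0x0b = 0462
  after D1: wrote 6B at 0x01 = 8af866ee981a
  after D2: wrote 3B at 0x02 = 626285
  after D3: wrote 4B at 0x0f = b38a6262
  after D4: wrote 6B at 0x00 = 1a046235f904
  after D5: wrote 2B at 0x00 = 35f9
query mem[0x10]=0x8a, mem[0x16]=0x98, mem[0x11]=0x62, mem[0x0f]=0xb3, mem[0x02]=0x62

MEM[0x10,0x16,0x11,0x0f,0x02] = 8a 98 62 b3 62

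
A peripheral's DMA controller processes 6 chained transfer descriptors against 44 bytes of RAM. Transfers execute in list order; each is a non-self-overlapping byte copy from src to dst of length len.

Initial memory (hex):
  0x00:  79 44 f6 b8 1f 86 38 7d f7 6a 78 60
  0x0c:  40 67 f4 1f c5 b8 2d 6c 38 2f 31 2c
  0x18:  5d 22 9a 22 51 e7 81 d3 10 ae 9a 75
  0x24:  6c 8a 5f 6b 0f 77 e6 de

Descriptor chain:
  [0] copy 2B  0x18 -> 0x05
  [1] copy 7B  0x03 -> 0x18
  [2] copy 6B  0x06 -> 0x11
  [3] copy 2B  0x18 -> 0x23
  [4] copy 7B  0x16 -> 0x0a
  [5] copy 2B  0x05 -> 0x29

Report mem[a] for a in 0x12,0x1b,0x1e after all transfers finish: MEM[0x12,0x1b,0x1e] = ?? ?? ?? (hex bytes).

[0] 0x18->0x05 len=2 : 5d 22
[1] 0x03->0x18 len=7 : b8 1f 5d 22 7d f7 6a
[2] 0x06->0x11 len=6 : 22 7d f7 6a 78 60
[3] 0x18->0x23 len=2 : b8 1f
[4] 0x16->0x0a len=7 : 60 2c b8 1f 5d 22 7d
[5] 0x05->0x29 len=2 : 5d 22
query mem[0x12]=0x7d, mem[0x1b]=0x22, mem[0x1e]=0x6a

MEM[0x12,0x1b,0x1e] = 7d 22 6a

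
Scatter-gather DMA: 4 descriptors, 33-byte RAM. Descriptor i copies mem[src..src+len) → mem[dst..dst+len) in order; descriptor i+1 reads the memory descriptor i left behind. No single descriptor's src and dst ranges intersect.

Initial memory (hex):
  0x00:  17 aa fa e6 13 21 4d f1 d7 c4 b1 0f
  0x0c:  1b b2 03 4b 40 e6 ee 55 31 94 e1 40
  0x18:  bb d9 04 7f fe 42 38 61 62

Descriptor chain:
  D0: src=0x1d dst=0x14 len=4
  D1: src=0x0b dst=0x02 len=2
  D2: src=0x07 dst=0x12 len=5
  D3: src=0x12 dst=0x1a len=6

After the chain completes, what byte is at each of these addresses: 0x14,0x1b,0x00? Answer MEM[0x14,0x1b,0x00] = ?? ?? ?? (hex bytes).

[0] 0x1d->0x14 len=4 : 42 38 61 62
[1] 0x0b->0x02 len=2 : 0f 1b
[2] 0x07->0x12 len=5 : f1 d7 c4 b1 0f
[3] 0x12->0x1a len=6 : f1 d7 c4 b1 0f 62
query mem[0x14]=0xc4, mem[0x1b]=0xd7, mem[0x00]=0x17

MEM[0x14,0x1b,0x00] = c4 d7 17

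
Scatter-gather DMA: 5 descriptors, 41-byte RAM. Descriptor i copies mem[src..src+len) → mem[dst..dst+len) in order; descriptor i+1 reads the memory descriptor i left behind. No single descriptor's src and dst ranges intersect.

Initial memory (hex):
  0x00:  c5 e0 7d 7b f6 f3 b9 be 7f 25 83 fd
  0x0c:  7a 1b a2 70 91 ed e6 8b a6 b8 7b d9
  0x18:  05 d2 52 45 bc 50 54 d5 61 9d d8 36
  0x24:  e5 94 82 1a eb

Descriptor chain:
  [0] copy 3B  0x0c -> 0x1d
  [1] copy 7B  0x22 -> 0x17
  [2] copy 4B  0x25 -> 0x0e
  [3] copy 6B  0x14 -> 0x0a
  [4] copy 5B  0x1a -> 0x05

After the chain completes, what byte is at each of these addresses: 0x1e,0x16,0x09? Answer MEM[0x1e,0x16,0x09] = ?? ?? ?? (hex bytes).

  after D0: wrote 3B at 0x1d = 7a1ba2
  after D1: wrote 7B at 0x17 = d836e594821aeb
  after D2: wrote 4B at 0x0e = 94821aeb
  after D3: wrote 6B at 0x0a = a6b87bd836e5
  after D4: wrote 5B at 0x05 = 94821aeb1b
query mem[0x1e]=0x1b, mem[0x16]=0x7b, mem[0x09]=0x1b

MEM[0x1e,0x16,0x09] = 1b 7b 1b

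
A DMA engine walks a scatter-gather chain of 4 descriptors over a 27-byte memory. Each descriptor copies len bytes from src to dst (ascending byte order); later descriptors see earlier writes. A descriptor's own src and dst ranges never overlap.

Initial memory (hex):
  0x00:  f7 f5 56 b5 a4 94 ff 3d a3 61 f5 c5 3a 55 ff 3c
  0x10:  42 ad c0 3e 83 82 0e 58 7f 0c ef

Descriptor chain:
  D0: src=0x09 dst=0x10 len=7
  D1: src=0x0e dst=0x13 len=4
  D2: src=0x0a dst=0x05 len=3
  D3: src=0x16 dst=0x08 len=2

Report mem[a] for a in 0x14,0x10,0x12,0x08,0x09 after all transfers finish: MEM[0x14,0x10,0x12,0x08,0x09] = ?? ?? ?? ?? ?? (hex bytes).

MEM[0x14,0x10,0x12,0x08,0x09] = 3c 61 c5 f5 58

[0] 0x09->0x10 len=7 : 61 f5 c5 3a 55 ff 3c
[1] 0x0e->0x13 len=4 : ff 3c 61 f5
[2] 0x0a->0x05 len=3 : f5 c5 3a
[3] 0x16->0x08 len=2 : f5 58
query mem[0x14]=0x3c, mem[0x10]=0x61, mem[0x12]=0xc5, mem[0x08]=0xf5, mem[0x09]=0x58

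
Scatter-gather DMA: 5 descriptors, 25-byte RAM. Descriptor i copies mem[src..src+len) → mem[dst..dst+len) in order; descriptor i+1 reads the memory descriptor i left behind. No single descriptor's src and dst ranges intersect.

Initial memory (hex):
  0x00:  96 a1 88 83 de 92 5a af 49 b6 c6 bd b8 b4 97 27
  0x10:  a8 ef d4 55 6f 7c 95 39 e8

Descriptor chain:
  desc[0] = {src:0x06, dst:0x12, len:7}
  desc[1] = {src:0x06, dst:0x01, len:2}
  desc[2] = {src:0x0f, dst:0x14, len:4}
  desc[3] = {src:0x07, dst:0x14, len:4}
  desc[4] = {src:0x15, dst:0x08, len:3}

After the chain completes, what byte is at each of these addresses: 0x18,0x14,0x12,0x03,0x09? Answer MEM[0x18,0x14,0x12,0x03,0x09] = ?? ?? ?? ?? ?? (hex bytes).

MEM[0x18,0x14,0x12,0x03,0x09] = b8 af 5a 83 b6

  after D0: wrote 7B at 0x12 = 5aaf49b6c6bdb8
  after D1: wrote 2B at 0x01 = 5aaf
  after D2: wrote 4B at 0x14 = 27a8ef5a
  after D3: wrote 4B at 0x14 = af49b6c6
  after D4: wrote 3B at 0x08 = 49b6c6
query mem[0x18]=0xb8, mem[0x14]=0xaf, mem[0x12]=0x5a, mem[0x03]=0x83, mem[0x09]=0xb6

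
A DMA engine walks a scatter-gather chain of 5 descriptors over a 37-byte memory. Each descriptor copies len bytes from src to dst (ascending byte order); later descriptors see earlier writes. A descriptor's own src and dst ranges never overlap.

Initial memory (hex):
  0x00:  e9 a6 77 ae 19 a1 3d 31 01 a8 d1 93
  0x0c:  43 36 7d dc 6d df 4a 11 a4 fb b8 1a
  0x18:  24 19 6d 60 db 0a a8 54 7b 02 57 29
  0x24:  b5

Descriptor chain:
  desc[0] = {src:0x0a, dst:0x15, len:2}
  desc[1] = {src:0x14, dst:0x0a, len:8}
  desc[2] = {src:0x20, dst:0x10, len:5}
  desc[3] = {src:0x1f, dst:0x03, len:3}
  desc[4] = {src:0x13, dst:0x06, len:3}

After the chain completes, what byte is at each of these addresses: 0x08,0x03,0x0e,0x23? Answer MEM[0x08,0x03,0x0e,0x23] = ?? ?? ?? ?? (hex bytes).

MEM[0x08,0x03,0x0e,0x23] = d1 54 24 29

D0: mem[0x15..0x16] <- [d1 93]
D1: mem[0x0a..0x11] <- [a4 d1 93 1a 24 19 6d 60]
D2: mem[0x10..0x14] <- [7b 02 57 29 b5]
D3: mem[0x03..0x05] <- [54 7b 02]
D4: mem[0x06..0x08] <- [29 b5 d1]
query mem[0x08]=0xd1, mem[0x03]=0x54, mem[0x0e]=0x24, mem[0x23]=0x29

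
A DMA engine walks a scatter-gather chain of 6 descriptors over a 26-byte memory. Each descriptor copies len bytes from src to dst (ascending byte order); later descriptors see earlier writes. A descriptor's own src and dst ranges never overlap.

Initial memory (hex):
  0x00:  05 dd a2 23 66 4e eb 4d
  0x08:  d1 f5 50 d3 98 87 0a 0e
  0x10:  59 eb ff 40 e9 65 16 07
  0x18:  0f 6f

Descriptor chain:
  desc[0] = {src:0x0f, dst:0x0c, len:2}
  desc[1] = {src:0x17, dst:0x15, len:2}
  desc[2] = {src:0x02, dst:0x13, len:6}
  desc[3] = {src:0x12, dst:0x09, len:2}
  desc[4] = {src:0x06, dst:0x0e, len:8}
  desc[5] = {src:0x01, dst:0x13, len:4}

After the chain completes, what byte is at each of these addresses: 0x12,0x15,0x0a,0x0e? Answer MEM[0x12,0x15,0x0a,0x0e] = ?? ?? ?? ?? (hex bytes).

MEM[0x12,0x15,0x0a,0x0e] = a2 23 a2 eb

D0: mem[0x0c..0x0d] <- [0e 59]
D1: mem[0x15..0x16] <- [07 0f]
D2: mem[0x13..0x18] <- [a2 23 66 4e eb 4d]
D3: mem[0x09..0x0a] <- [ff a2]
D4: mem[0x0e..0x15] <- [eb 4d d1 ff a2 d3 0e 59]
D5: mem[0x13..0x16] <- [dd a2 23 66]
query mem[0x12]=0xa2, mem[0x15]=0x23, mem[0x0a]=0xa2, mem[0x0e]=0xeb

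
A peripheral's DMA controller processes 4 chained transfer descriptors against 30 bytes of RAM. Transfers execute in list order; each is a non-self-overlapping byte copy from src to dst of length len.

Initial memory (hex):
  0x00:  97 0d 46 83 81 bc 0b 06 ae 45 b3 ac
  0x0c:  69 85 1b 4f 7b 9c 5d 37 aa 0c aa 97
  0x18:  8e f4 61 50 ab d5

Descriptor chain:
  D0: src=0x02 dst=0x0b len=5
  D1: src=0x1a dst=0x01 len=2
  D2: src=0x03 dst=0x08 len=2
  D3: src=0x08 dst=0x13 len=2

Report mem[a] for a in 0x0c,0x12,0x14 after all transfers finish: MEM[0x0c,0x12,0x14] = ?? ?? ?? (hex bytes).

MEM[0x0c,0x12,0x14] = 83 5d 81

D0: mem[0x0b..0x0f] <- [46 83 81 bc 0b]
D1: mem[0x01..0x02] <- [61 50]
D2: mem[0x08..0x09] <- [83 81]
D3: mem[0x13..0x14] <- [83 81]
query mem[0x0c]=0x83, mem[0x12]=0x5d, mem[0x14]=0x81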